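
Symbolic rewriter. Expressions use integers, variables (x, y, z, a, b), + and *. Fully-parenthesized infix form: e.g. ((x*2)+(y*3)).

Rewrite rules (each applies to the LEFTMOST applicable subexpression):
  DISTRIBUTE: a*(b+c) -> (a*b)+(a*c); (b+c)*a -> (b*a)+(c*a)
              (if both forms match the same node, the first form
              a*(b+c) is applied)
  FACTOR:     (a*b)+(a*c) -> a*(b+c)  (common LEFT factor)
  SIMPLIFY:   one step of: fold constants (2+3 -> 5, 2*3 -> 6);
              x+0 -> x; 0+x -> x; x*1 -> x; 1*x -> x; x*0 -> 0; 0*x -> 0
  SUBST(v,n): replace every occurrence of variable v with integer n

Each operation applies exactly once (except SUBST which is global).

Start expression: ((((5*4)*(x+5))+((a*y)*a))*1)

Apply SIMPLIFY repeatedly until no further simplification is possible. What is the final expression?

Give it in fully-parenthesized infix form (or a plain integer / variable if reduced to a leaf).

Start: ((((5*4)*(x+5))+((a*y)*a))*1)
Step 1: at root: ((((5*4)*(x+5))+((a*y)*a))*1) -> (((5*4)*(x+5))+((a*y)*a)); overall: ((((5*4)*(x+5))+((a*y)*a))*1) -> (((5*4)*(x+5))+((a*y)*a))
Step 2: at LL: (5*4) -> 20; overall: (((5*4)*(x+5))+((a*y)*a)) -> ((20*(x+5))+((a*y)*a))
Fixed point: ((20*(x+5))+((a*y)*a))

Answer: ((20*(x+5))+((a*y)*a))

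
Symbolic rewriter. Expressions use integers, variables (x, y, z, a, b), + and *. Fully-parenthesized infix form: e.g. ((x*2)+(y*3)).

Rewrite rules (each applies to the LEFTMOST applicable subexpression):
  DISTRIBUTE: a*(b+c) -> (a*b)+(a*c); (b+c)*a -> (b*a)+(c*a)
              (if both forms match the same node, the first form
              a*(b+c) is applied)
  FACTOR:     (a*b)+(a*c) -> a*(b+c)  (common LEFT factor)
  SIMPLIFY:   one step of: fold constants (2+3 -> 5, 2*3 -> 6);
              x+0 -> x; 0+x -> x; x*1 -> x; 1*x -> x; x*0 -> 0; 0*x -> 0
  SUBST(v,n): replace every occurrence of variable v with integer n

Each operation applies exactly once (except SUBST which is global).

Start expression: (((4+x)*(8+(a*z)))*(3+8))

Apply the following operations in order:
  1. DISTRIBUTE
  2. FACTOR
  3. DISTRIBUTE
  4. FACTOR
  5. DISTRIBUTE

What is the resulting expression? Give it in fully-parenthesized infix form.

Start: (((4+x)*(8+(a*z)))*(3+8))
Apply DISTRIBUTE at root (target: (((4+x)*(8+(a*z)))*(3+8))): (((4+x)*(8+(a*z)))*(3+8)) -> ((((4+x)*(8+(a*z)))*3)+(((4+x)*(8+(a*z)))*8))
Apply FACTOR at root (target: ((((4+x)*(8+(a*z)))*3)+(((4+x)*(8+(a*z)))*8))): ((((4+x)*(8+(a*z)))*3)+(((4+x)*(8+(a*z)))*8)) -> (((4+x)*(8+(a*z)))*(3+8))
Apply DISTRIBUTE at root (target: (((4+x)*(8+(a*z)))*(3+8))): (((4+x)*(8+(a*z)))*(3+8)) -> ((((4+x)*(8+(a*z)))*3)+(((4+x)*(8+(a*z)))*8))
Apply FACTOR at root (target: ((((4+x)*(8+(a*z)))*3)+(((4+x)*(8+(a*z)))*8))): ((((4+x)*(8+(a*z)))*3)+(((4+x)*(8+(a*z)))*8)) -> (((4+x)*(8+(a*z)))*(3+8))
Apply DISTRIBUTE at root (target: (((4+x)*(8+(a*z)))*(3+8))): (((4+x)*(8+(a*z)))*(3+8)) -> ((((4+x)*(8+(a*z)))*3)+(((4+x)*(8+(a*z)))*8))

Answer: ((((4+x)*(8+(a*z)))*3)+(((4+x)*(8+(a*z)))*8))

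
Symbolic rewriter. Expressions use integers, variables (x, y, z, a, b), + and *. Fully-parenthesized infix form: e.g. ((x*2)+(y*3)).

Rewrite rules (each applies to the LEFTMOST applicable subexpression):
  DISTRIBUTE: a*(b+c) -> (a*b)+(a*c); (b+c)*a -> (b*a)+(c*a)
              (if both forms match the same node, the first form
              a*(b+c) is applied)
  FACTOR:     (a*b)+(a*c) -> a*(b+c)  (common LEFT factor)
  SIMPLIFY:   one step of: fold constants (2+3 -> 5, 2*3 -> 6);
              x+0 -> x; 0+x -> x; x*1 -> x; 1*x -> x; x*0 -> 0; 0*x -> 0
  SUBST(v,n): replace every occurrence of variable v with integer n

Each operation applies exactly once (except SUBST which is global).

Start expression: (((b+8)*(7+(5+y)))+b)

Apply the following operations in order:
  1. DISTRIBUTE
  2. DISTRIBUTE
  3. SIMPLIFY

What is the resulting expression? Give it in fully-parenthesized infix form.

Answer: ((((b*7)+56)+((b+8)*(5+y)))+b)

Derivation:
Start: (((b+8)*(7+(5+y)))+b)
Apply DISTRIBUTE at L (target: ((b+8)*(7+(5+y)))): (((b+8)*(7+(5+y)))+b) -> ((((b+8)*7)+((b+8)*(5+y)))+b)
Apply DISTRIBUTE at LL (target: ((b+8)*7)): ((((b+8)*7)+((b+8)*(5+y)))+b) -> ((((b*7)+(8*7))+((b+8)*(5+y)))+b)
Apply SIMPLIFY at LLR (target: (8*7)): ((((b*7)+(8*7))+((b+8)*(5+y)))+b) -> ((((b*7)+56)+((b+8)*(5+y)))+b)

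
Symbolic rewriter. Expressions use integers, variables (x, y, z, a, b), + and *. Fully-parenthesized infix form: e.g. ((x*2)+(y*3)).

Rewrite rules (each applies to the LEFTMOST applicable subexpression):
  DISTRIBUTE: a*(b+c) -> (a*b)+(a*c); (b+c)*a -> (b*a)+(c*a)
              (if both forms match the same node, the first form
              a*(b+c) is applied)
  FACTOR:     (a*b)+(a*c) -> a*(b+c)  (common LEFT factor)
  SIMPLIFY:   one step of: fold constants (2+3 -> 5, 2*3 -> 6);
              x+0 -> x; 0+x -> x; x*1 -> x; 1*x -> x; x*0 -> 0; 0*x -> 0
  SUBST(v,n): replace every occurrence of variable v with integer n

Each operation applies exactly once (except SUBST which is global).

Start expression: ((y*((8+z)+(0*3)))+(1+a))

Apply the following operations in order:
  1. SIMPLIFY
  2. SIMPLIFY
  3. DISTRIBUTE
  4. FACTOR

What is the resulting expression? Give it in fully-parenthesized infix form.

Start: ((y*((8+z)+(0*3)))+(1+a))
Apply SIMPLIFY at LRR (target: (0*3)): ((y*((8+z)+(0*3)))+(1+a)) -> ((y*((8+z)+0))+(1+a))
Apply SIMPLIFY at LR (target: ((8+z)+0)): ((y*((8+z)+0))+(1+a)) -> ((y*(8+z))+(1+a))
Apply DISTRIBUTE at L (target: (y*(8+z))): ((y*(8+z))+(1+a)) -> (((y*8)+(y*z))+(1+a))
Apply FACTOR at L (target: ((y*8)+(y*z))): (((y*8)+(y*z))+(1+a)) -> ((y*(8+z))+(1+a))

Answer: ((y*(8+z))+(1+a))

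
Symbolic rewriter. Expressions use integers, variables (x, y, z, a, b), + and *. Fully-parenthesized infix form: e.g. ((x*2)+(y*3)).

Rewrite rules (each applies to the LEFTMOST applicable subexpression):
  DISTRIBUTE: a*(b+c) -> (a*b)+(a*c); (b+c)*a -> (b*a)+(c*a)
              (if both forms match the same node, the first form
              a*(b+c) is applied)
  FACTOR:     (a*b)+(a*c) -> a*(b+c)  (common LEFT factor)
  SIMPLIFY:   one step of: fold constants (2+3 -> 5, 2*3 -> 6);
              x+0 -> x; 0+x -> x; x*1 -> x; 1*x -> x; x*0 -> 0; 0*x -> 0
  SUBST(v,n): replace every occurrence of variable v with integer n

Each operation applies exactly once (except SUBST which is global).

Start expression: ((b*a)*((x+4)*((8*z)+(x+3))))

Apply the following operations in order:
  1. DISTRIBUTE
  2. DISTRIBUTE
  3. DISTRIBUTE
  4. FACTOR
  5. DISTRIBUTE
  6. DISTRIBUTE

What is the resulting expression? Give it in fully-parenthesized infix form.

Start: ((b*a)*((x+4)*((8*z)+(x+3))))
Apply DISTRIBUTE at R (target: ((x+4)*((8*z)+(x+3)))): ((b*a)*((x+4)*((8*z)+(x+3)))) -> ((b*a)*(((x+4)*(8*z))+((x+4)*(x+3))))
Apply DISTRIBUTE at root (target: ((b*a)*(((x+4)*(8*z))+((x+4)*(x+3))))): ((b*a)*(((x+4)*(8*z))+((x+4)*(x+3)))) -> (((b*a)*((x+4)*(8*z)))+((b*a)*((x+4)*(x+3))))
Apply DISTRIBUTE at LR (target: ((x+4)*(8*z))): (((b*a)*((x+4)*(8*z)))+((b*a)*((x+4)*(x+3)))) -> (((b*a)*((x*(8*z))+(4*(8*z))))+((b*a)*((x+4)*(x+3))))
Apply FACTOR at root (target: (((b*a)*((x*(8*z))+(4*(8*z))))+((b*a)*((x+4)*(x+3))))): (((b*a)*((x*(8*z))+(4*(8*z))))+((b*a)*((x+4)*(x+3)))) -> ((b*a)*(((x*(8*z))+(4*(8*z)))+((x+4)*(x+3))))
Apply DISTRIBUTE at root (target: ((b*a)*(((x*(8*z))+(4*(8*z)))+((x+4)*(x+3))))): ((b*a)*(((x*(8*z))+(4*(8*z)))+((x+4)*(x+3)))) -> (((b*a)*((x*(8*z))+(4*(8*z))))+((b*a)*((x+4)*(x+3))))
Apply DISTRIBUTE at L (target: ((b*a)*((x*(8*z))+(4*(8*z))))): (((b*a)*((x*(8*z))+(4*(8*z))))+((b*a)*((x+4)*(x+3)))) -> ((((b*a)*(x*(8*z)))+((b*a)*(4*(8*z))))+((b*a)*((x+4)*(x+3))))

Answer: ((((b*a)*(x*(8*z)))+((b*a)*(4*(8*z))))+((b*a)*((x+4)*(x+3))))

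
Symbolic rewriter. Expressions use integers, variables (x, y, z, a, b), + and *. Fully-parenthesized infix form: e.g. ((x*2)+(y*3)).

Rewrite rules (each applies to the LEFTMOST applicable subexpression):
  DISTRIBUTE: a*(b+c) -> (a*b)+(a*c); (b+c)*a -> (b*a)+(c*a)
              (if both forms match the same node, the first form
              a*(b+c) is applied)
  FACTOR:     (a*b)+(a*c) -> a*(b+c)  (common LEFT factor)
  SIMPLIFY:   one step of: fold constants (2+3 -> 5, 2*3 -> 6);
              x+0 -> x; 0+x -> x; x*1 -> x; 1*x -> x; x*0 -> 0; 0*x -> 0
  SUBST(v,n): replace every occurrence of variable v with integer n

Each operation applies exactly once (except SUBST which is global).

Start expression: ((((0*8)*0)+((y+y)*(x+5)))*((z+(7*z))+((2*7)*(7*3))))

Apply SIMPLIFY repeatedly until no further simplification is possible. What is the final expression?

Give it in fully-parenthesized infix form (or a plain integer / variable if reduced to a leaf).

Start: ((((0*8)*0)+((y+y)*(x+5)))*((z+(7*z))+((2*7)*(7*3))))
Step 1: at LL: ((0*8)*0) -> 0; overall: ((((0*8)*0)+((y+y)*(x+5)))*((z+(7*z))+((2*7)*(7*3)))) -> ((0+((y+y)*(x+5)))*((z+(7*z))+((2*7)*(7*3))))
Step 2: at L: (0+((y+y)*(x+5))) -> ((y+y)*(x+5)); overall: ((0+((y+y)*(x+5)))*((z+(7*z))+((2*7)*(7*3)))) -> (((y+y)*(x+5))*((z+(7*z))+((2*7)*(7*3))))
Step 3: at RRL: (2*7) -> 14; overall: (((y+y)*(x+5))*((z+(7*z))+((2*7)*(7*3)))) -> (((y+y)*(x+5))*((z+(7*z))+(14*(7*3))))
Step 4: at RRR: (7*3) -> 21; overall: (((y+y)*(x+5))*((z+(7*z))+(14*(7*3)))) -> (((y+y)*(x+5))*((z+(7*z))+(14*21)))
Step 5: at RR: (14*21) -> 294; overall: (((y+y)*(x+5))*((z+(7*z))+(14*21))) -> (((y+y)*(x+5))*((z+(7*z))+294))
Fixed point: (((y+y)*(x+5))*((z+(7*z))+294))

Answer: (((y+y)*(x+5))*((z+(7*z))+294))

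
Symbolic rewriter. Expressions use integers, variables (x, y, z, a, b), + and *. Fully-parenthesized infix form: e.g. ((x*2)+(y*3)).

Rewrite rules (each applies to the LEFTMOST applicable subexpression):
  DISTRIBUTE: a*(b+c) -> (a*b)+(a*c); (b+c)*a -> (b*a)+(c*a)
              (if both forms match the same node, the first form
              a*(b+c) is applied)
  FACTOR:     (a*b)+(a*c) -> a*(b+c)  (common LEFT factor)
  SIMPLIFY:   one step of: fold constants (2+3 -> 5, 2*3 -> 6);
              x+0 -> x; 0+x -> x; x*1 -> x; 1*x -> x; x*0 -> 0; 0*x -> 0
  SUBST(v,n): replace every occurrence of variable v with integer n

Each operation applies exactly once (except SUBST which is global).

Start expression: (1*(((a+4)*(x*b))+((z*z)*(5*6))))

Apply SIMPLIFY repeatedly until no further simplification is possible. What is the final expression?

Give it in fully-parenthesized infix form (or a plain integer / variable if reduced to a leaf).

Answer: (((a+4)*(x*b))+((z*z)*30))

Derivation:
Start: (1*(((a+4)*(x*b))+((z*z)*(5*6))))
Step 1: at root: (1*(((a+4)*(x*b))+((z*z)*(5*6)))) -> (((a+4)*(x*b))+((z*z)*(5*6))); overall: (1*(((a+4)*(x*b))+((z*z)*(5*6)))) -> (((a+4)*(x*b))+((z*z)*(5*6)))
Step 2: at RR: (5*6) -> 30; overall: (((a+4)*(x*b))+((z*z)*(5*6))) -> (((a+4)*(x*b))+((z*z)*30))
Fixed point: (((a+4)*(x*b))+((z*z)*30))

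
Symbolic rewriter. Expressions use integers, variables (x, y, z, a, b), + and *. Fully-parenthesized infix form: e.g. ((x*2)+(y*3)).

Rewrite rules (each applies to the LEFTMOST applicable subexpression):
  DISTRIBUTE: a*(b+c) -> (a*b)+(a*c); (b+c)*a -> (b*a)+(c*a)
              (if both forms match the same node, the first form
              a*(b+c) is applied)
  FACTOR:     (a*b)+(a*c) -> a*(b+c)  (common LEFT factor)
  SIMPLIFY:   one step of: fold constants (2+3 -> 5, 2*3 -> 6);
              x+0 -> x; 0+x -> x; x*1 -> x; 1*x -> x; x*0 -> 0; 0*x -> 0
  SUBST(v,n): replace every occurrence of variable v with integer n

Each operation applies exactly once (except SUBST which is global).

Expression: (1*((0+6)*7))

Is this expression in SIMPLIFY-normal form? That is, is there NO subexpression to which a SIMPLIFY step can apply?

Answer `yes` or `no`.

Answer: no

Derivation:
Expression: (1*((0+6)*7))
Scanning for simplifiable subexpressions (pre-order)...
  at root: (1*((0+6)*7)) (SIMPLIFIABLE)
  at R: ((0+6)*7) (not simplifiable)
  at RL: (0+6) (SIMPLIFIABLE)
Found simplifiable subexpr at path root: (1*((0+6)*7))
One SIMPLIFY step would give: ((0+6)*7)
-> NOT in normal form.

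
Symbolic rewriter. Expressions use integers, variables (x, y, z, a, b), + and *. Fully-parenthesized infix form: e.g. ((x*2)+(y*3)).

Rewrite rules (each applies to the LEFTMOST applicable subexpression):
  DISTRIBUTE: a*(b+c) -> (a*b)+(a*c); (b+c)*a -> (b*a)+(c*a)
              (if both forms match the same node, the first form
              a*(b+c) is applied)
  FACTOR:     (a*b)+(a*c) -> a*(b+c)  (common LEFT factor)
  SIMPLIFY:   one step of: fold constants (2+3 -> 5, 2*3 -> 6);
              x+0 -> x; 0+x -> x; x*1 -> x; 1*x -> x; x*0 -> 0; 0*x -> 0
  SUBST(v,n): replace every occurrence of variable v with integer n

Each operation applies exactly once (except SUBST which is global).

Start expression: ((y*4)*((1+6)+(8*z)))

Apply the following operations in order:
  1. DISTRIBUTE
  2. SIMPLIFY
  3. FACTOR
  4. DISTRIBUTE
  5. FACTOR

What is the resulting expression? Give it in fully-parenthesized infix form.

Start: ((y*4)*((1+6)+(8*z)))
Apply DISTRIBUTE at root (target: ((y*4)*((1+6)+(8*z)))): ((y*4)*((1+6)+(8*z))) -> (((y*4)*(1+6))+((y*4)*(8*z)))
Apply SIMPLIFY at LR (target: (1+6)): (((y*4)*(1+6))+((y*4)*(8*z))) -> (((y*4)*7)+((y*4)*(8*z)))
Apply FACTOR at root (target: (((y*4)*7)+((y*4)*(8*z)))): (((y*4)*7)+((y*4)*(8*z))) -> ((y*4)*(7+(8*z)))
Apply DISTRIBUTE at root (target: ((y*4)*(7+(8*z)))): ((y*4)*(7+(8*z))) -> (((y*4)*7)+((y*4)*(8*z)))
Apply FACTOR at root (target: (((y*4)*7)+((y*4)*(8*z)))): (((y*4)*7)+((y*4)*(8*z))) -> ((y*4)*(7+(8*z)))

Answer: ((y*4)*(7+(8*z)))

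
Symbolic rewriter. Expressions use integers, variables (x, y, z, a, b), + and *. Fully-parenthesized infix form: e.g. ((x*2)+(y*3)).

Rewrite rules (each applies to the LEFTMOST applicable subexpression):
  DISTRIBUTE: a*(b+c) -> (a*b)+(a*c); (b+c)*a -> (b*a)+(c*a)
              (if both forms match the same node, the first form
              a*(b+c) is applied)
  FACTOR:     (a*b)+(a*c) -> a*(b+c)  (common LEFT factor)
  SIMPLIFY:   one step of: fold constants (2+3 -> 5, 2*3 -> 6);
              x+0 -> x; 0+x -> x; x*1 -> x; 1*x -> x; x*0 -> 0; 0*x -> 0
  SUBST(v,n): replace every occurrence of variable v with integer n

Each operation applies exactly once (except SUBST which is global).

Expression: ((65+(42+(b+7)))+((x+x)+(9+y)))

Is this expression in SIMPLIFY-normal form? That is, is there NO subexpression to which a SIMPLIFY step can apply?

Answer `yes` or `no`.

Answer: yes

Derivation:
Expression: ((65+(42+(b+7)))+((x+x)+(9+y)))
Scanning for simplifiable subexpressions (pre-order)...
  at root: ((65+(42+(b+7)))+((x+x)+(9+y))) (not simplifiable)
  at L: (65+(42+(b+7))) (not simplifiable)
  at LR: (42+(b+7)) (not simplifiable)
  at LRR: (b+7) (not simplifiable)
  at R: ((x+x)+(9+y)) (not simplifiable)
  at RL: (x+x) (not simplifiable)
  at RR: (9+y) (not simplifiable)
Result: no simplifiable subexpression found -> normal form.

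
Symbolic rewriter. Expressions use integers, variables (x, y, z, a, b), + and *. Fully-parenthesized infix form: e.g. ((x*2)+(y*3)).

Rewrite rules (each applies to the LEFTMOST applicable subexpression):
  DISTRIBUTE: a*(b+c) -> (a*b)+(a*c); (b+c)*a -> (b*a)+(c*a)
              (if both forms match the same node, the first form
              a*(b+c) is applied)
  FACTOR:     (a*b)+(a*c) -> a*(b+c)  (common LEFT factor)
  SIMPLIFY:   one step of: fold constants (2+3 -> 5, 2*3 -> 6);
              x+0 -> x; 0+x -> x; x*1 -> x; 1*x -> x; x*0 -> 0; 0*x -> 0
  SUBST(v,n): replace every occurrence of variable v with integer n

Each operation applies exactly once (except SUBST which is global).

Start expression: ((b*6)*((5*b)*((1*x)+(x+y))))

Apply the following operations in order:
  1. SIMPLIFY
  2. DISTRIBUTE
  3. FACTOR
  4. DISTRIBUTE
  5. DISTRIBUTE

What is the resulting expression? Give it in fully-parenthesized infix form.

Answer: (((b*6)*((5*b)*x))+((b*6)*((5*b)*(x+y))))

Derivation:
Start: ((b*6)*((5*b)*((1*x)+(x+y))))
Apply SIMPLIFY at RRL (target: (1*x)): ((b*6)*((5*b)*((1*x)+(x+y)))) -> ((b*6)*((5*b)*(x+(x+y))))
Apply DISTRIBUTE at R (target: ((5*b)*(x+(x+y)))): ((b*6)*((5*b)*(x+(x+y)))) -> ((b*6)*(((5*b)*x)+((5*b)*(x+y))))
Apply FACTOR at R (target: (((5*b)*x)+((5*b)*(x+y)))): ((b*6)*(((5*b)*x)+((5*b)*(x+y)))) -> ((b*6)*((5*b)*(x+(x+y))))
Apply DISTRIBUTE at R (target: ((5*b)*(x+(x+y)))): ((b*6)*((5*b)*(x+(x+y)))) -> ((b*6)*(((5*b)*x)+((5*b)*(x+y))))
Apply DISTRIBUTE at root (target: ((b*6)*(((5*b)*x)+((5*b)*(x+y))))): ((b*6)*(((5*b)*x)+((5*b)*(x+y)))) -> (((b*6)*((5*b)*x))+((b*6)*((5*b)*(x+y))))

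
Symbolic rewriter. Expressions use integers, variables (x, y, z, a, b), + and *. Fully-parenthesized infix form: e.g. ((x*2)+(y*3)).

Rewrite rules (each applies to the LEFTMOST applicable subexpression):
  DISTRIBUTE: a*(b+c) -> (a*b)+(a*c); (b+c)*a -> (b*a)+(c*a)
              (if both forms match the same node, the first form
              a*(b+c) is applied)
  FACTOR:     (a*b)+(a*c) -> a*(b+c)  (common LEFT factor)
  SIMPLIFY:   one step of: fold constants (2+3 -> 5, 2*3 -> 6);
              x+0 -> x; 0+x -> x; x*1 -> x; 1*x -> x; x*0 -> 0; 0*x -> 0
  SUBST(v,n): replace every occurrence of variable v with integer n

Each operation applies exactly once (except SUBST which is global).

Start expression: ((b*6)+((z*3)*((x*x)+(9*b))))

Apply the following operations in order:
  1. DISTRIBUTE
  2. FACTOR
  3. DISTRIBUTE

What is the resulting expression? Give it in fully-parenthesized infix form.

Start: ((b*6)+((z*3)*((x*x)+(9*b))))
Apply DISTRIBUTE at R (target: ((z*3)*((x*x)+(9*b)))): ((b*6)+((z*3)*((x*x)+(9*b)))) -> ((b*6)+(((z*3)*(x*x))+((z*3)*(9*b))))
Apply FACTOR at R (target: (((z*3)*(x*x))+((z*3)*(9*b)))): ((b*6)+(((z*3)*(x*x))+((z*3)*(9*b)))) -> ((b*6)+((z*3)*((x*x)+(9*b))))
Apply DISTRIBUTE at R (target: ((z*3)*((x*x)+(9*b)))): ((b*6)+((z*3)*((x*x)+(9*b)))) -> ((b*6)+(((z*3)*(x*x))+((z*3)*(9*b))))

Answer: ((b*6)+(((z*3)*(x*x))+((z*3)*(9*b))))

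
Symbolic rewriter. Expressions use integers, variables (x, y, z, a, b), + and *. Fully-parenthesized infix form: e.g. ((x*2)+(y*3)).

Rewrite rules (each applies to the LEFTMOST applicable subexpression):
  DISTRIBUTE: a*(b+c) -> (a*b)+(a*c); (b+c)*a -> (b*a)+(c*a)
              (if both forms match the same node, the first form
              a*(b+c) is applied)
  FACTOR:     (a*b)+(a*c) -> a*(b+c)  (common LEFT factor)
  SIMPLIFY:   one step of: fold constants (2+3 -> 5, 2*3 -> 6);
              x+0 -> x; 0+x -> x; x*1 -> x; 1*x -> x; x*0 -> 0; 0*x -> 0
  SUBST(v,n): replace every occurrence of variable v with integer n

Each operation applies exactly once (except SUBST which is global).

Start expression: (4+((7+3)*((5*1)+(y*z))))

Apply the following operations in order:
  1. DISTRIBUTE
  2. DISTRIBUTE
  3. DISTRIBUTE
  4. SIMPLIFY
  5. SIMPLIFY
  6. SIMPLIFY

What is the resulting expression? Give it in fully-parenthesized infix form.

Answer: (4+((35+(3*5))+((7*(y*z))+(3*(y*z)))))

Derivation:
Start: (4+((7+3)*((5*1)+(y*z))))
Apply DISTRIBUTE at R (target: ((7+3)*((5*1)+(y*z)))): (4+((7+3)*((5*1)+(y*z)))) -> (4+(((7+3)*(5*1))+((7+3)*(y*z))))
Apply DISTRIBUTE at RL (target: ((7+3)*(5*1))): (4+(((7+3)*(5*1))+((7+3)*(y*z)))) -> (4+(((7*(5*1))+(3*(5*1)))+((7+3)*(y*z))))
Apply DISTRIBUTE at RR (target: ((7+3)*(y*z))): (4+(((7*(5*1))+(3*(5*1)))+((7+3)*(y*z)))) -> (4+(((7*(5*1))+(3*(5*1)))+((7*(y*z))+(3*(y*z)))))
Apply SIMPLIFY at RLLR (target: (5*1)): (4+(((7*(5*1))+(3*(5*1)))+((7*(y*z))+(3*(y*z))))) -> (4+(((7*5)+(3*(5*1)))+((7*(y*z))+(3*(y*z)))))
Apply SIMPLIFY at RLL (target: (7*5)): (4+(((7*5)+(3*(5*1)))+((7*(y*z))+(3*(y*z))))) -> (4+((35+(3*(5*1)))+((7*(y*z))+(3*(y*z)))))
Apply SIMPLIFY at RLRR (target: (5*1)): (4+((35+(3*(5*1)))+((7*(y*z))+(3*(y*z))))) -> (4+((35+(3*5))+((7*(y*z))+(3*(y*z)))))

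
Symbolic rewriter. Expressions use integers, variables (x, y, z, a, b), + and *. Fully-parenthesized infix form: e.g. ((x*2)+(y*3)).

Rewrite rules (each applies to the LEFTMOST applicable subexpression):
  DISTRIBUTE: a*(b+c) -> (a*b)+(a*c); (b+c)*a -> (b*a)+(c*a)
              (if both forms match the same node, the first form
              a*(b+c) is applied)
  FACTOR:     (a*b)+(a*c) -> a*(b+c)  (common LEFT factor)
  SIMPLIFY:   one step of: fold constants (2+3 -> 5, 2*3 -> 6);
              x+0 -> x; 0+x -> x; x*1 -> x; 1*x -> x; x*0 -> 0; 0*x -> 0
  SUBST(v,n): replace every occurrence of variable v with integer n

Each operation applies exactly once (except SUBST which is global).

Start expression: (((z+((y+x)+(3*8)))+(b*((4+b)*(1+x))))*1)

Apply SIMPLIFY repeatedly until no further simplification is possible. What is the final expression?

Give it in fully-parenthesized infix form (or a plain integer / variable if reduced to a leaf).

Start: (((z+((y+x)+(3*8)))+(b*((4+b)*(1+x))))*1)
Step 1: at root: (((z+((y+x)+(3*8)))+(b*((4+b)*(1+x))))*1) -> ((z+((y+x)+(3*8)))+(b*((4+b)*(1+x)))); overall: (((z+((y+x)+(3*8)))+(b*((4+b)*(1+x))))*1) -> ((z+((y+x)+(3*8)))+(b*((4+b)*(1+x))))
Step 2: at LRR: (3*8) -> 24; overall: ((z+((y+x)+(3*8)))+(b*((4+b)*(1+x)))) -> ((z+((y+x)+24))+(b*((4+b)*(1+x))))
Fixed point: ((z+((y+x)+24))+(b*((4+b)*(1+x))))

Answer: ((z+((y+x)+24))+(b*((4+b)*(1+x))))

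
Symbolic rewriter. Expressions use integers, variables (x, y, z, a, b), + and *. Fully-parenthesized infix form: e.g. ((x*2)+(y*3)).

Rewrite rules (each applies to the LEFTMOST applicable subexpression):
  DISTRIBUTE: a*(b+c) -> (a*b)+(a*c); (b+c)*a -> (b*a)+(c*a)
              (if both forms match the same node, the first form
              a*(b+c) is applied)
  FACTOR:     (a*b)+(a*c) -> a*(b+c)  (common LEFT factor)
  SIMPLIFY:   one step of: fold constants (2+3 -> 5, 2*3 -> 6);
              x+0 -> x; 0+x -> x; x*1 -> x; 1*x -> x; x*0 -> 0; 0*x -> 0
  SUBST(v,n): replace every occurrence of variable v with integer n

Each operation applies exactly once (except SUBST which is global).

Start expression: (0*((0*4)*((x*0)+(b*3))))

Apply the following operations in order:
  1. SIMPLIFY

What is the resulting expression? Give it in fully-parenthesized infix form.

Answer: 0

Derivation:
Start: (0*((0*4)*((x*0)+(b*3))))
Apply SIMPLIFY at root (target: (0*((0*4)*((x*0)+(b*3))))): (0*((0*4)*((x*0)+(b*3)))) -> 0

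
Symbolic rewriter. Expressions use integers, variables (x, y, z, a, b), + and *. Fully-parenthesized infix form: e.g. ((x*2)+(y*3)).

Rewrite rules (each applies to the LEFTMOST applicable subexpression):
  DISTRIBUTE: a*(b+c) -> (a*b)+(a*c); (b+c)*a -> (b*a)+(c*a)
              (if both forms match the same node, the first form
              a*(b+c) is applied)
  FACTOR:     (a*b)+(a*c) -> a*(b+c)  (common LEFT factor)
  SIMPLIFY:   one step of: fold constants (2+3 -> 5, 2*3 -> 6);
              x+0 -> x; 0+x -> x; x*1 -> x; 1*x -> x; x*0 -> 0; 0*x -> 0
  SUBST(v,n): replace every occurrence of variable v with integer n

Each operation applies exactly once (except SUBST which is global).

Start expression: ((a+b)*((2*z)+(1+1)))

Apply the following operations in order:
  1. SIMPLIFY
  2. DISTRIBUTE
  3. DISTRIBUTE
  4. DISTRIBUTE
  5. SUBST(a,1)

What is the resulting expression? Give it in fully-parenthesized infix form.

Answer: (((1*(2*z))+(b*(2*z)))+((1*2)+(b*2)))

Derivation:
Start: ((a+b)*((2*z)+(1+1)))
Apply SIMPLIFY at RR (target: (1+1)): ((a+b)*((2*z)+(1+1))) -> ((a+b)*((2*z)+2))
Apply DISTRIBUTE at root (target: ((a+b)*((2*z)+2))): ((a+b)*((2*z)+2)) -> (((a+b)*(2*z))+((a+b)*2))
Apply DISTRIBUTE at L (target: ((a+b)*(2*z))): (((a+b)*(2*z))+((a+b)*2)) -> (((a*(2*z))+(b*(2*z)))+((a+b)*2))
Apply DISTRIBUTE at R (target: ((a+b)*2)): (((a*(2*z))+(b*(2*z)))+((a+b)*2)) -> (((a*(2*z))+(b*(2*z)))+((a*2)+(b*2)))
Apply SUBST(a,1): (((a*(2*z))+(b*(2*z)))+((a*2)+(b*2))) -> (((1*(2*z))+(b*(2*z)))+((1*2)+(b*2)))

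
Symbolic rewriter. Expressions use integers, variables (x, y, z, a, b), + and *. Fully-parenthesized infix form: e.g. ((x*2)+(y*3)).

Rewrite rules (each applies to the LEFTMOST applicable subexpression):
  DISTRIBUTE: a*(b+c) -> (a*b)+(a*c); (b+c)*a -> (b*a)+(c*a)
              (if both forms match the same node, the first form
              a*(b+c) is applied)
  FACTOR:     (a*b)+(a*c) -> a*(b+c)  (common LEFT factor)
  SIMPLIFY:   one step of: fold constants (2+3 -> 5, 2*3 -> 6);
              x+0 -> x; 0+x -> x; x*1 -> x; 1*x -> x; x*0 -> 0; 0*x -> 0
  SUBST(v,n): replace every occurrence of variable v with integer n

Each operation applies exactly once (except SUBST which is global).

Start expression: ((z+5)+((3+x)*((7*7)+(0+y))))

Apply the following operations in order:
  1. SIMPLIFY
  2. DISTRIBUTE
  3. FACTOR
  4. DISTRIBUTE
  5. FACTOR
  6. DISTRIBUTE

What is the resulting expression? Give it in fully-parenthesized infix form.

Start: ((z+5)+((3+x)*((7*7)+(0+y))))
Apply SIMPLIFY at RRL (target: (7*7)): ((z+5)+((3+x)*((7*7)+(0+y)))) -> ((z+5)+((3+x)*(49+(0+y))))
Apply DISTRIBUTE at R (target: ((3+x)*(49+(0+y)))): ((z+5)+((3+x)*(49+(0+y)))) -> ((z+5)+(((3+x)*49)+((3+x)*(0+y))))
Apply FACTOR at R (target: (((3+x)*49)+((3+x)*(0+y)))): ((z+5)+(((3+x)*49)+((3+x)*(0+y)))) -> ((z+5)+((3+x)*(49+(0+y))))
Apply DISTRIBUTE at R (target: ((3+x)*(49+(0+y)))): ((z+5)+((3+x)*(49+(0+y)))) -> ((z+5)+(((3+x)*49)+((3+x)*(0+y))))
Apply FACTOR at R (target: (((3+x)*49)+((3+x)*(0+y)))): ((z+5)+(((3+x)*49)+((3+x)*(0+y)))) -> ((z+5)+((3+x)*(49+(0+y))))
Apply DISTRIBUTE at R (target: ((3+x)*(49+(0+y)))): ((z+5)+((3+x)*(49+(0+y)))) -> ((z+5)+(((3+x)*49)+((3+x)*(0+y))))

Answer: ((z+5)+(((3+x)*49)+((3+x)*(0+y))))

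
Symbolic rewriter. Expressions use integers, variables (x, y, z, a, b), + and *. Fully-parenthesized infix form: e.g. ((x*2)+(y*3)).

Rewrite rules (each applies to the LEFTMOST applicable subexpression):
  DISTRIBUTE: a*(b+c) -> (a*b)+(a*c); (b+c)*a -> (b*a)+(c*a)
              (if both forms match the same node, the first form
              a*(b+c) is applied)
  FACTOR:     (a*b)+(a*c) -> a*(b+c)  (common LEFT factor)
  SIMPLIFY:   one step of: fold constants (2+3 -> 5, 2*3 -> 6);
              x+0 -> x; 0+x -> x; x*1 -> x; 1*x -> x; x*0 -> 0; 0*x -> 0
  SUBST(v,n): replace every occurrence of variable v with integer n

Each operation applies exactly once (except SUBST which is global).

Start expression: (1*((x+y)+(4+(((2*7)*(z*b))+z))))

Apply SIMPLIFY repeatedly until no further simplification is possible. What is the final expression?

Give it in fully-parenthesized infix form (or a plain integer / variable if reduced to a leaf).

Answer: ((x+y)+(4+((14*(z*b))+z)))

Derivation:
Start: (1*((x+y)+(4+(((2*7)*(z*b))+z))))
Step 1: at root: (1*((x+y)+(4+(((2*7)*(z*b))+z)))) -> ((x+y)+(4+(((2*7)*(z*b))+z))); overall: (1*((x+y)+(4+(((2*7)*(z*b))+z)))) -> ((x+y)+(4+(((2*7)*(z*b))+z)))
Step 2: at RRLL: (2*7) -> 14; overall: ((x+y)+(4+(((2*7)*(z*b))+z))) -> ((x+y)+(4+((14*(z*b))+z)))
Fixed point: ((x+y)+(4+((14*(z*b))+z)))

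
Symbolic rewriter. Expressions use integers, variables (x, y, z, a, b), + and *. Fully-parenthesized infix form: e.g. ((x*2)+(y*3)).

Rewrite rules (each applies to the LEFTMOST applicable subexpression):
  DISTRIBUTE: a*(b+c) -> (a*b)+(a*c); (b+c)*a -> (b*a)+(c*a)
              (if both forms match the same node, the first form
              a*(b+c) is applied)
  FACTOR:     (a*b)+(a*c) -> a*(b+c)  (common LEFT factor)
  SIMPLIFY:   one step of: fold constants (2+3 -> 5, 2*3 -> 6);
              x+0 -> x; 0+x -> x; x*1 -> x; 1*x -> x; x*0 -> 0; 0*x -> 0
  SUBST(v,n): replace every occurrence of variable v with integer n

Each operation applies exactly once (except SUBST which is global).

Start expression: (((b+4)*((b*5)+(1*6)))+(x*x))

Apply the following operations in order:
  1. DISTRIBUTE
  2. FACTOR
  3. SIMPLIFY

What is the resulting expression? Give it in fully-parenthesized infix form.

Start: (((b+4)*((b*5)+(1*6)))+(x*x))
Apply DISTRIBUTE at L (target: ((b+4)*((b*5)+(1*6)))): (((b+4)*((b*5)+(1*6)))+(x*x)) -> ((((b+4)*(b*5))+((b+4)*(1*6)))+(x*x))
Apply FACTOR at L (target: (((b+4)*(b*5))+((b+4)*(1*6)))): ((((b+4)*(b*5))+((b+4)*(1*6)))+(x*x)) -> (((b+4)*((b*5)+(1*6)))+(x*x))
Apply SIMPLIFY at LRR (target: (1*6)): (((b+4)*((b*5)+(1*6)))+(x*x)) -> (((b+4)*((b*5)+6))+(x*x))

Answer: (((b+4)*((b*5)+6))+(x*x))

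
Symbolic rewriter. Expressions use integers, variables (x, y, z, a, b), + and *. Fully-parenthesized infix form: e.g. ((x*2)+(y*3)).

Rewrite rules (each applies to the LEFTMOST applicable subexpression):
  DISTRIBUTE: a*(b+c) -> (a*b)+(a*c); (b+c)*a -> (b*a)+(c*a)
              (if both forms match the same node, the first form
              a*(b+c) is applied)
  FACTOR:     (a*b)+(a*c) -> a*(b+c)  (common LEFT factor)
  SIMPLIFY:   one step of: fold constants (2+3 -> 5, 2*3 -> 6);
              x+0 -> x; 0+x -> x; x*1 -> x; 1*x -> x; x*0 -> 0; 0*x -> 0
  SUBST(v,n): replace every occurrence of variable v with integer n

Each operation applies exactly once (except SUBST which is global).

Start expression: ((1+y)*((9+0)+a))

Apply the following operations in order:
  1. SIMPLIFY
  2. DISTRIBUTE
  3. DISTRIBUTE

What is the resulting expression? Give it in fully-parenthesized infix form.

Start: ((1+y)*((9+0)+a))
Apply SIMPLIFY at RL (target: (9+0)): ((1+y)*((9+0)+a)) -> ((1+y)*(9+a))
Apply DISTRIBUTE at root (target: ((1+y)*(9+a))): ((1+y)*(9+a)) -> (((1+y)*9)+((1+y)*a))
Apply DISTRIBUTE at L (target: ((1+y)*9)): (((1+y)*9)+((1+y)*a)) -> (((1*9)+(y*9))+((1+y)*a))

Answer: (((1*9)+(y*9))+((1+y)*a))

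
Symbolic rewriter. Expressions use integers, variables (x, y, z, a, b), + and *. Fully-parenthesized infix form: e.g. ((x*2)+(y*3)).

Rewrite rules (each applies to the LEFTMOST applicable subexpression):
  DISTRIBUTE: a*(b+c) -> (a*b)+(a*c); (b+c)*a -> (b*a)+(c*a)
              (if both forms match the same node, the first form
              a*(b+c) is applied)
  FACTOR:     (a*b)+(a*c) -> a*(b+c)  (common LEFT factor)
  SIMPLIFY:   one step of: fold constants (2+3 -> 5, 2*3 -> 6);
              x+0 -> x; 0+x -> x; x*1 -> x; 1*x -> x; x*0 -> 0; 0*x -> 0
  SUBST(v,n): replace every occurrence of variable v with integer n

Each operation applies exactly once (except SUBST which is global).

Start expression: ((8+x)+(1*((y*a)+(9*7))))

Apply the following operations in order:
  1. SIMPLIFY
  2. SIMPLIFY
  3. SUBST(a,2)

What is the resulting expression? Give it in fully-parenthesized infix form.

Start: ((8+x)+(1*((y*a)+(9*7))))
Apply SIMPLIFY at R (target: (1*((y*a)+(9*7)))): ((8+x)+(1*((y*a)+(9*7)))) -> ((8+x)+((y*a)+(9*7)))
Apply SIMPLIFY at RR (target: (9*7)): ((8+x)+((y*a)+(9*7))) -> ((8+x)+((y*a)+63))
Apply SUBST(a,2): ((8+x)+((y*a)+63)) -> ((8+x)+((y*2)+63))

Answer: ((8+x)+((y*2)+63))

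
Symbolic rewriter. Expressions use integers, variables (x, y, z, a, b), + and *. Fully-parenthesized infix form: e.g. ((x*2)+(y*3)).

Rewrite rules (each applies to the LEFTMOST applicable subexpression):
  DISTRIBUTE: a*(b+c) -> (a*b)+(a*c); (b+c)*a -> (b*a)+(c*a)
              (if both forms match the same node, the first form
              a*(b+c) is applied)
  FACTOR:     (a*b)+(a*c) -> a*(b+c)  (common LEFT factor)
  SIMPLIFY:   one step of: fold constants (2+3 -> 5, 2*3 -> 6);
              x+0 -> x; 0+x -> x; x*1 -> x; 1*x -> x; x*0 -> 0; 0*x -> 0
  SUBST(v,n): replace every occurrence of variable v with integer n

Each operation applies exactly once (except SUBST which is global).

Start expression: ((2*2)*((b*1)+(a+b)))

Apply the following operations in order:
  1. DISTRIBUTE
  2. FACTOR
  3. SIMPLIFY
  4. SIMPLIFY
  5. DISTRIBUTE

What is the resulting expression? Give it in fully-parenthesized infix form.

Start: ((2*2)*((b*1)+(a+b)))
Apply DISTRIBUTE at root (target: ((2*2)*((b*1)+(a+b)))): ((2*2)*((b*1)+(a+b))) -> (((2*2)*(b*1))+((2*2)*(a+b)))
Apply FACTOR at root (target: (((2*2)*(b*1))+((2*2)*(a+b)))): (((2*2)*(b*1))+((2*2)*(a+b))) -> ((2*2)*((b*1)+(a+b)))
Apply SIMPLIFY at L (target: (2*2)): ((2*2)*((b*1)+(a+b))) -> (4*((b*1)+(a+b)))
Apply SIMPLIFY at RL (target: (b*1)): (4*((b*1)+(a+b))) -> (4*(b+(a+b)))
Apply DISTRIBUTE at root (target: (4*(b+(a+b)))): (4*(b+(a+b))) -> ((4*b)+(4*(a+b)))

Answer: ((4*b)+(4*(a+b)))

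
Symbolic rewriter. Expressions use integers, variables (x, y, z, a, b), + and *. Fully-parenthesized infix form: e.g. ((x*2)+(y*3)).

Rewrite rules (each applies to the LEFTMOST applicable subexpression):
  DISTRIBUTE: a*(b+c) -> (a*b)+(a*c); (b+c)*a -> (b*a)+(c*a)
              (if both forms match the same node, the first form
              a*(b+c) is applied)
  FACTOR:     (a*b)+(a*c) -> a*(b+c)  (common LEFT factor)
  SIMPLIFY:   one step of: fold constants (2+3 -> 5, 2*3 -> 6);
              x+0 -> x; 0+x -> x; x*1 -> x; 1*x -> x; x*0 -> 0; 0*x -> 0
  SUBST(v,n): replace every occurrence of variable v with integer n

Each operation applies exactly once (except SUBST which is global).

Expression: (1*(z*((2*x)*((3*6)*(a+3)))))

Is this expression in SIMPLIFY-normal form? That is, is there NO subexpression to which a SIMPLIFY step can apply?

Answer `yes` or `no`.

Expression: (1*(z*((2*x)*((3*6)*(a+3)))))
Scanning for simplifiable subexpressions (pre-order)...
  at root: (1*(z*((2*x)*((3*6)*(a+3))))) (SIMPLIFIABLE)
  at R: (z*((2*x)*((3*6)*(a+3)))) (not simplifiable)
  at RR: ((2*x)*((3*6)*(a+3))) (not simplifiable)
  at RRL: (2*x) (not simplifiable)
  at RRR: ((3*6)*(a+3)) (not simplifiable)
  at RRRL: (3*6) (SIMPLIFIABLE)
  at RRRR: (a+3) (not simplifiable)
Found simplifiable subexpr at path root: (1*(z*((2*x)*((3*6)*(a+3)))))
One SIMPLIFY step would give: (z*((2*x)*((3*6)*(a+3))))
-> NOT in normal form.

Answer: no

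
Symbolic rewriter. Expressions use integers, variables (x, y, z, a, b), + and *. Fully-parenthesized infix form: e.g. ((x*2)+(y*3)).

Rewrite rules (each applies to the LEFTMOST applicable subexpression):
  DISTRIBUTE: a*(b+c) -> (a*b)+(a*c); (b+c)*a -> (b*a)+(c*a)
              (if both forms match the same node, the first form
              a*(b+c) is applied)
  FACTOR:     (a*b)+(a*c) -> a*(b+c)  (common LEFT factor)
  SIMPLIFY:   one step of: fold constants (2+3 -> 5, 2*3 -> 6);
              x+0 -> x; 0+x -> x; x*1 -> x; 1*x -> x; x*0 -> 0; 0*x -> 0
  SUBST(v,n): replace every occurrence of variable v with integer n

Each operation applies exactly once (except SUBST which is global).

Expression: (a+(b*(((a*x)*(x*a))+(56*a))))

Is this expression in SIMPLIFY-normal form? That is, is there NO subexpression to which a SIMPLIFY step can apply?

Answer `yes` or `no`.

Expression: (a+(b*(((a*x)*(x*a))+(56*a))))
Scanning for simplifiable subexpressions (pre-order)...
  at root: (a+(b*(((a*x)*(x*a))+(56*a)))) (not simplifiable)
  at R: (b*(((a*x)*(x*a))+(56*a))) (not simplifiable)
  at RR: (((a*x)*(x*a))+(56*a)) (not simplifiable)
  at RRL: ((a*x)*(x*a)) (not simplifiable)
  at RRLL: (a*x) (not simplifiable)
  at RRLR: (x*a) (not simplifiable)
  at RRR: (56*a) (not simplifiable)
Result: no simplifiable subexpression found -> normal form.

Answer: yes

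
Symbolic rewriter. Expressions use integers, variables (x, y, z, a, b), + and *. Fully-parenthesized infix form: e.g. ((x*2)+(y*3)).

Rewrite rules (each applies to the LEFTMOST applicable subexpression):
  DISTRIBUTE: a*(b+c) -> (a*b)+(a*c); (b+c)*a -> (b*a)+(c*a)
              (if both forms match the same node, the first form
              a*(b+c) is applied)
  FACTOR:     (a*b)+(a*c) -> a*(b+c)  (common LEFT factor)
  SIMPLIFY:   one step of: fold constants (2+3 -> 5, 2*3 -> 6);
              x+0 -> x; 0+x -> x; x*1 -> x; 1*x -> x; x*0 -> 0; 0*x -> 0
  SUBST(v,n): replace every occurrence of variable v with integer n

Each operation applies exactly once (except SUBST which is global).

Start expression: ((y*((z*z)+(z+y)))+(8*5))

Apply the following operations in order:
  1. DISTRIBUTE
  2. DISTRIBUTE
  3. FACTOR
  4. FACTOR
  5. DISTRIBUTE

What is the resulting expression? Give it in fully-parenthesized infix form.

Answer: (((y*(z*z))+(y*(z+y)))+(8*5))

Derivation:
Start: ((y*((z*z)+(z+y)))+(8*5))
Apply DISTRIBUTE at L (target: (y*((z*z)+(z+y)))): ((y*((z*z)+(z+y)))+(8*5)) -> (((y*(z*z))+(y*(z+y)))+(8*5))
Apply DISTRIBUTE at LR (target: (y*(z+y))): (((y*(z*z))+(y*(z+y)))+(8*5)) -> (((y*(z*z))+((y*z)+(y*y)))+(8*5))
Apply FACTOR at LR (target: ((y*z)+(y*y))): (((y*(z*z))+((y*z)+(y*y)))+(8*5)) -> (((y*(z*z))+(y*(z+y)))+(8*5))
Apply FACTOR at L (target: ((y*(z*z))+(y*(z+y)))): (((y*(z*z))+(y*(z+y)))+(8*5)) -> ((y*((z*z)+(z+y)))+(8*5))
Apply DISTRIBUTE at L (target: (y*((z*z)+(z+y)))): ((y*((z*z)+(z+y)))+(8*5)) -> (((y*(z*z))+(y*(z+y)))+(8*5))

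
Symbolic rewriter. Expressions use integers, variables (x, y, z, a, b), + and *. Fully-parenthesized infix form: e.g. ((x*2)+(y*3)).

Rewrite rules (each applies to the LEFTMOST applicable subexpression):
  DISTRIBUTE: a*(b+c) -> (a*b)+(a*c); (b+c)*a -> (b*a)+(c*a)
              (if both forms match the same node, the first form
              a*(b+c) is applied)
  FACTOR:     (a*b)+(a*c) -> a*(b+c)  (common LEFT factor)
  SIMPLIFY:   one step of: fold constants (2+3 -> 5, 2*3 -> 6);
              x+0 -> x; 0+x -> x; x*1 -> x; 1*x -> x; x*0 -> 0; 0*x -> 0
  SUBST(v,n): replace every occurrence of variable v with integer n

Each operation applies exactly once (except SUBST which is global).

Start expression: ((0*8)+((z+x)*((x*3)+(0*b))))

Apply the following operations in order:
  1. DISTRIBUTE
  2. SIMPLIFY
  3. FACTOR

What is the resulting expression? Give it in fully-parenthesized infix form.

Answer: (0+((z+x)*((x*3)+(0*b))))

Derivation:
Start: ((0*8)+((z+x)*((x*3)+(0*b))))
Apply DISTRIBUTE at R (target: ((z+x)*((x*3)+(0*b)))): ((0*8)+((z+x)*((x*3)+(0*b)))) -> ((0*8)+(((z+x)*(x*3))+((z+x)*(0*b))))
Apply SIMPLIFY at L (target: (0*8)): ((0*8)+(((z+x)*(x*3))+((z+x)*(0*b)))) -> (0+(((z+x)*(x*3))+((z+x)*(0*b))))
Apply FACTOR at R (target: (((z+x)*(x*3))+((z+x)*(0*b)))): (0+(((z+x)*(x*3))+((z+x)*(0*b)))) -> (0+((z+x)*((x*3)+(0*b))))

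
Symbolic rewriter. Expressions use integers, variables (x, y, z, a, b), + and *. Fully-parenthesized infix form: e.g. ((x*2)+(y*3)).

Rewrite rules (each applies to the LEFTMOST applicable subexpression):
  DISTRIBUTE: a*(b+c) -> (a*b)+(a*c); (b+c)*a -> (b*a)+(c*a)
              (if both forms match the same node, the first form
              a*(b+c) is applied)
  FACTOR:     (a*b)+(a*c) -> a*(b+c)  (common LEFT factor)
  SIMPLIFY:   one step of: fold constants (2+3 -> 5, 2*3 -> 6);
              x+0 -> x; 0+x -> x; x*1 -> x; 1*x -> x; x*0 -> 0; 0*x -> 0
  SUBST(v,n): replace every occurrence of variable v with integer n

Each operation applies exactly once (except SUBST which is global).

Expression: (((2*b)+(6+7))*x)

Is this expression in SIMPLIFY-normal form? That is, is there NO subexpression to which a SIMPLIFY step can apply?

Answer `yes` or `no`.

Expression: (((2*b)+(6+7))*x)
Scanning for simplifiable subexpressions (pre-order)...
  at root: (((2*b)+(6+7))*x) (not simplifiable)
  at L: ((2*b)+(6+7)) (not simplifiable)
  at LL: (2*b) (not simplifiable)
  at LR: (6+7) (SIMPLIFIABLE)
Found simplifiable subexpr at path LR: (6+7)
One SIMPLIFY step would give: (((2*b)+13)*x)
-> NOT in normal form.

Answer: no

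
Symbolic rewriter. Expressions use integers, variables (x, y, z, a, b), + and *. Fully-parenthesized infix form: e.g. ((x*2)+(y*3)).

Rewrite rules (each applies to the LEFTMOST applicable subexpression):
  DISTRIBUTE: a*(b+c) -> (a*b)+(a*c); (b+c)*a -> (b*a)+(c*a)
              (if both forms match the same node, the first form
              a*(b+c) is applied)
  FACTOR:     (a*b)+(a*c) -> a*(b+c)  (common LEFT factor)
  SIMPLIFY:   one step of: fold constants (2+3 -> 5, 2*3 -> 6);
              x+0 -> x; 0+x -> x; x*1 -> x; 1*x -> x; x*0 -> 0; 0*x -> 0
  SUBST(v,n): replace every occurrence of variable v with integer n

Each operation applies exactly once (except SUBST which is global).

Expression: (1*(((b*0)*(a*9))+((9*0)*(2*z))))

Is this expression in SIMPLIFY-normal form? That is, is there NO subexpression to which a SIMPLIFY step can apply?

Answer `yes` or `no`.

Expression: (1*(((b*0)*(a*9))+((9*0)*(2*z))))
Scanning for simplifiable subexpressions (pre-order)...
  at root: (1*(((b*0)*(a*9))+((9*0)*(2*z)))) (SIMPLIFIABLE)
  at R: (((b*0)*(a*9))+((9*0)*(2*z))) (not simplifiable)
  at RL: ((b*0)*(a*9)) (not simplifiable)
  at RLL: (b*0) (SIMPLIFIABLE)
  at RLR: (a*9) (not simplifiable)
  at RR: ((9*0)*(2*z)) (not simplifiable)
  at RRL: (9*0) (SIMPLIFIABLE)
  at RRR: (2*z) (not simplifiable)
Found simplifiable subexpr at path root: (1*(((b*0)*(a*9))+((9*0)*(2*z))))
One SIMPLIFY step would give: (((b*0)*(a*9))+((9*0)*(2*z)))
-> NOT in normal form.

Answer: no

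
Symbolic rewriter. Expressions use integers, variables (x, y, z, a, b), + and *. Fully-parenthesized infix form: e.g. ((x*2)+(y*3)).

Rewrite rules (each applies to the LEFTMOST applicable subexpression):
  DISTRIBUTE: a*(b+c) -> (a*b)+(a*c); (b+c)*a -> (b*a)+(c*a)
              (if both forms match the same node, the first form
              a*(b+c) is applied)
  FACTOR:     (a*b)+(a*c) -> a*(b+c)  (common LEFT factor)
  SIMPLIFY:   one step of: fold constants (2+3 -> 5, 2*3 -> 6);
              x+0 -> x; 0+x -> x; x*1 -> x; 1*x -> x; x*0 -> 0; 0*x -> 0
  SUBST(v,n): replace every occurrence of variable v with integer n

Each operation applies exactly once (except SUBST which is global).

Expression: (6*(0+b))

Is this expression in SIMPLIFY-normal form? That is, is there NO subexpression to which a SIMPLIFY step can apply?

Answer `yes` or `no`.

Answer: no

Derivation:
Expression: (6*(0+b))
Scanning for simplifiable subexpressions (pre-order)...
  at root: (6*(0+b)) (not simplifiable)
  at R: (0+b) (SIMPLIFIABLE)
Found simplifiable subexpr at path R: (0+b)
One SIMPLIFY step would give: (6*b)
-> NOT in normal form.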